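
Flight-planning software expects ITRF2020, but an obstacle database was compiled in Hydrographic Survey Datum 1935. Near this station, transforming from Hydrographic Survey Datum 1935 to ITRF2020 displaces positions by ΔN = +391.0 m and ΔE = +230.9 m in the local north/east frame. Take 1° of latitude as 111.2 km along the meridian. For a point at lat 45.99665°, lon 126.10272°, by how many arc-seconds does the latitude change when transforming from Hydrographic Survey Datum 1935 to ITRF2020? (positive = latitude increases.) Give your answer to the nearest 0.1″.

1° of latitude = 111.2 km, so Δφ = 391.0 / 111200 = 0.0035162° = 12.658″.

Δφ = 12.7″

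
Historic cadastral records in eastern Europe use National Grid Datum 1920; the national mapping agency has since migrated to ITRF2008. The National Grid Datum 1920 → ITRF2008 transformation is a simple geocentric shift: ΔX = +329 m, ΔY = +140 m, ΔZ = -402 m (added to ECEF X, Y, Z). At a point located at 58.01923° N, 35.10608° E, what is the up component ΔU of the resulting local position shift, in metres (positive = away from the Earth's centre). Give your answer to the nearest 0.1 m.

At φ = 58.01923°, λ = 35.10608°: sin φ = 0.848226, cos φ = 0.529635, sin λ = 0.575092, cos λ = 0.818089.
ΔU = cos φ cos λ·ΔX + cos φ sin λ·ΔY + sin φ·ΔZ = (0.529635)(0.818089)(329) + (0.529635)(0.575092)(140) + (0.848226)(-402) = -155.79 m.

ΔU = -155.8 m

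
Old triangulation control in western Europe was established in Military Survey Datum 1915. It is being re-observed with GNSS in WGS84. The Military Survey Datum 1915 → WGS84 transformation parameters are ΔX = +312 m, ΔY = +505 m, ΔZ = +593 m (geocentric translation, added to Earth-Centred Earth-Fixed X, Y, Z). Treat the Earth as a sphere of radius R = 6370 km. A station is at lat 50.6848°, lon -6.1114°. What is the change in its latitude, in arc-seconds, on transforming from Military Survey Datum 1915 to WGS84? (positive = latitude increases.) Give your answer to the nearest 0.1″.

Δφ = 5.7″

sin φ = 0.773672, cos φ = 0.633586, sin λ = -0.106462, cos λ = 0.994317.
North component: ΔN = −sin φ cos λ·ΔX − sin φ sin λ·ΔY + cos φ·ΔZ = −(0.773672)(0.994317)(312) − (0.773672)(-0.106462)(505) + (0.633586)(593) = 177.30 m.
1° of latitude spans πR/180 = 111177 m, so Δφ = 177.30 / 111177 × 3600 = 5.741″.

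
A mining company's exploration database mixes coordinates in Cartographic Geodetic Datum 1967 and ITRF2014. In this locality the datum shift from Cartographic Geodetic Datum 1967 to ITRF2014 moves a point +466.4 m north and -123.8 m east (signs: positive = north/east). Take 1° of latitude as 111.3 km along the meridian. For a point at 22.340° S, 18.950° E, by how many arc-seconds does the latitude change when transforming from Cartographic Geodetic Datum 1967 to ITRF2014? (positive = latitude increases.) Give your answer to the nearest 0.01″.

1° of latitude = 111.3 km, so Δφ = 466.4 / 111300 = 0.0041905° = 15.086″.

Δφ = 15.09″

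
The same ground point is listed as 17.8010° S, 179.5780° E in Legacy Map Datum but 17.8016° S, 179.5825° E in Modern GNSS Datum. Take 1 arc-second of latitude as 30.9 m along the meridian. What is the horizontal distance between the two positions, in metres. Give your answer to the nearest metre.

Δφ = -17.8016° − -17.8010° = -0.0006°; Δλ = 179.5825° − 179.5780° = +0.0045°.
1° of latitude = 3600 × 30.90 = 111240 m.
ΔN = Δφ × 111240 = -66.7 m; ΔE = Δλ × 111240 × cos(-17.8010°) = +0.0045 × 111240 × 0.952124 = 476.6 m.
Distance = √(ΔE² + ΔN²) = √(476.6² + (-66.7)²) = 481.3 m.

481 m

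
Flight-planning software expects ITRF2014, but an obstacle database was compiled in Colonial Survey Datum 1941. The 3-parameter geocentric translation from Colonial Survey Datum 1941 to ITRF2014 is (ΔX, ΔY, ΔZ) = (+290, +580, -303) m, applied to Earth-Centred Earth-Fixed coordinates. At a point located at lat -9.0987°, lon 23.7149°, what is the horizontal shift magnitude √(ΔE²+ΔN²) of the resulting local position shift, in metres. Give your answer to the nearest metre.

The local east axis at (φ, λ) is (−sin λ, cos λ, 0), so ΔE = −sin(23.7149°)·290 + cos(23.7149°)·580 = 414.39 m.
The local north axis is (−sin φ cos λ, −sin φ sin λ, cos φ), giving ΔN = 41.987 + 36.888 − 299.187 = -220.31 m.
Horizontal magnitude = √(ΔE² + ΔN²) = √(414.39² + (-220.31)²) = 469.31 m.

469 m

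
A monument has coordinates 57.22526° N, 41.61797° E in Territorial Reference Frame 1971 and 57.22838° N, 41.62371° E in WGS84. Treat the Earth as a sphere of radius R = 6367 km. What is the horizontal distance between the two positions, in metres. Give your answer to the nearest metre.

Δφ = 57.22838° − 57.22526° = +0.00312°; Δλ = 41.62371° − 41.61797° = +0.00574°.
1° along a meridian = πR/180 = 111125 m.
ΔN = Δφ × 111125 = 346.7 m; ΔE = Δλ × 111125 × cos(57.22526°) = +0.00574 × 111125 × 0.541338 = 345.3 m.
Distance = √(ΔE² + ΔN²) = √(345.3² + 346.7²) = 489.3 m.

489 m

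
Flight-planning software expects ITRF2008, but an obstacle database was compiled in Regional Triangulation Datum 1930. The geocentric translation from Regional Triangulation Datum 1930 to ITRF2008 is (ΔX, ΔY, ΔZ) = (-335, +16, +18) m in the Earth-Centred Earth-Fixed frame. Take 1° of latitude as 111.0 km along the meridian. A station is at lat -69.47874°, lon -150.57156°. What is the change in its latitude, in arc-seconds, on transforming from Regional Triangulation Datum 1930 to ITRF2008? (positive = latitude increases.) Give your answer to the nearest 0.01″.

Δφ = 8.83″

sin φ = -0.936542, cos φ = 0.350555, sin λ = -0.491336, cos λ = -0.870970.
North component: ΔN = −sin φ cos λ·ΔX − sin φ sin λ·ΔY + cos φ·ΔZ = −(-0.936542)(-0.870970)(-335) − (-0.936542)(-0.491336)(16) + (0.350555)(18) = 272.21 m.
1° of latitude spans 111000 m, so Δφ = 272.21 / 111000 × 3600 = 8.828″.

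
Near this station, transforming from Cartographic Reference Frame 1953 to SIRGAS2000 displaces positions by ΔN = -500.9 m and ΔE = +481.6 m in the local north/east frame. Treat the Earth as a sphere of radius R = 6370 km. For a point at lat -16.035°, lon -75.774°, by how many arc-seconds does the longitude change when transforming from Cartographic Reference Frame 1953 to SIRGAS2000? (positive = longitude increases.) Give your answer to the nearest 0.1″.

Δλ = 16.2″

At latitude -16.035°, cos φ = 0.961093.
One radian of longitude at latitude φ spans R cos φ, so Δλ = ΔE / (R cos φ) = 481.6 / (6370000 × 0.961093) = 7.8665e-05 rad = 16.226″.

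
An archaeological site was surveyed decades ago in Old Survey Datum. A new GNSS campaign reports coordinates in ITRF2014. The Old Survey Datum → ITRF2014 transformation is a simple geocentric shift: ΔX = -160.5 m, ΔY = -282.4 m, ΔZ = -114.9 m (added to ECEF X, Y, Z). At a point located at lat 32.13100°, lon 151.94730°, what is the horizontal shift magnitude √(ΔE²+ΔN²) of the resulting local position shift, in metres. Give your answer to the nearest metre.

At φ = 32.13100°, λ = 151.94730°: sin φ = 0.531857, cos φ = 0.846834, sin λ = 0.470283, cos λ = -0.882515.
ΔE = −sin λ·ΔX + cos λ·ΔY = −(0.470283)·(-160.5) + (-0.882515)·(-282.4) = 324.70 m.
ΔN = −sin φ cos λ·ΔX − sin φ sin λ·ΔY + cos φ·ΔZ = −(0.531857)(-0.882515)(-160.5) − (0.531857)(0.470283)(-282.4) + (0.846834)(-114.9) = -102.00 m.
Horizontal magnitude = √(ΔE² + ΔN²) = √(324.70² + (-102.00)²) = 340.35 m.

340 m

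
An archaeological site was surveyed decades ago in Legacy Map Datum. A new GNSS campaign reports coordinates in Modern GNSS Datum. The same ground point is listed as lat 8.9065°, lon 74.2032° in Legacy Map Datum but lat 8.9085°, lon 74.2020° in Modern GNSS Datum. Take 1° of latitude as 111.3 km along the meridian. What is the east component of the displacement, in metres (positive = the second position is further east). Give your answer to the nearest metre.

ΔE = -132 m

Δφ = 8.9085° − 8.9065° = +0.0020°; Δλ = 74.2020° − 74.2032° = -0.0012°.
ΔN = Δφ × 111300 = 222.6 m; ΔE = Δλ × 111300 × cos(8.9065°) = -0.0012 × 111300 × 0.987942 = -131.9 m.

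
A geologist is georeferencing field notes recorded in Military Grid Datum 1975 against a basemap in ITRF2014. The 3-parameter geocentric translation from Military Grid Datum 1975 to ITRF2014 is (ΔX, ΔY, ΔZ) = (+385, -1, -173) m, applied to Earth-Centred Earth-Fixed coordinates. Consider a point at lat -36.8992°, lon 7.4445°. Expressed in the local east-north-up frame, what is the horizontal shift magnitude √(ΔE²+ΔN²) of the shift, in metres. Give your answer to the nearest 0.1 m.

104.1 m

The local east axis at (φ, λ) is (−sin λ, cos λ, 0), so ΔE = −sin(7.4445°)·385 + cos(7.4445°)·(-1) = -50.87 m.
The local north axis is (−sin φ cos λ, −sin φ sin λ, cos φ), giving ΔN = 229.209 − 0.078 − 138.347 = 90.78 m.
Horizontal magnitude = √(ΔE² + ΔN²) = √((-50.87)² + 90.78²) = 104.07 m.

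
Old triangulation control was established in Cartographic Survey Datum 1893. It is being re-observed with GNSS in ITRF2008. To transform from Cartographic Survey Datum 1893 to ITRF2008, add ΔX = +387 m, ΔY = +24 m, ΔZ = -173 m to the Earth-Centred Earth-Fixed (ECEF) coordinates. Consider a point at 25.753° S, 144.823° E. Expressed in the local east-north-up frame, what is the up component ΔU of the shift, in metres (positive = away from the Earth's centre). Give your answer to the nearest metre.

ΔU = -197 m

The local up (radial) axis is (cos φ cos λ, cos φ sin λ, sin φ), giving ΔU = -284.906 + 12.453 + 75.167 = -197.29 m.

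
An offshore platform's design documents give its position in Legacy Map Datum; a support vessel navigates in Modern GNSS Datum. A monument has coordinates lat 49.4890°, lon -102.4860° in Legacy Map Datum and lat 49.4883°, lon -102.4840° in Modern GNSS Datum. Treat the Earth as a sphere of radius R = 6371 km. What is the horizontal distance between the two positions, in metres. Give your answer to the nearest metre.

Δφ = 49.4883° − 49.4890° = -0.0007°; Δλ = -102.4840° − -102.4860° = +0.0020°.
1° along a meridian = πR/180 = 111195 m.
ΔN = Δφ × 111195 = -77.8 m; ΔE = Δλ × 111195 × cos(49.4890°) = +0.0020 × 111195 × 0.649594 = 144.5 m.
Distance = √(ΔE² + ΔN²) = √(144.5² + (-77.8)²) = 164.1 m.

164 m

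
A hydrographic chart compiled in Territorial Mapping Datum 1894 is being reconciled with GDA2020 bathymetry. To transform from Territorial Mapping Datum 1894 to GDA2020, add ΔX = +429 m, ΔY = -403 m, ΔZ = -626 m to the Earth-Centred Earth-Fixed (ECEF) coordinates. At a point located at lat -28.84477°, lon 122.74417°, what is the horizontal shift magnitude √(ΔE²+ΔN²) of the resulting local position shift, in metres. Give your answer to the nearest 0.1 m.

836.1 m

At φ = -28.84477°, λ = 122.74417°: sin φ = -0.482438, cos φ = 0.875930, sin λ = 0.841094, cos λ = -0.540889.
ΔE = −sin λ·ΔX + cos λ·ΔY = −(0.841094)·(429) + (-0.540889)·(-403) = -142.85 m.
ΔN = −sin φ cos λ·ΔX − sin φ sin λ·ΔY + cos φ·ΔZ = −(-0.482438)(-0.540889)(429) − (-0.482438)(0.841094)(-403) + (0.875930)(-626) = -823.81 m.
Horizontal magnitude = √(ΔE² + ΔN²) = √((-142.85)² + (-823.81)²) = 836.10 m.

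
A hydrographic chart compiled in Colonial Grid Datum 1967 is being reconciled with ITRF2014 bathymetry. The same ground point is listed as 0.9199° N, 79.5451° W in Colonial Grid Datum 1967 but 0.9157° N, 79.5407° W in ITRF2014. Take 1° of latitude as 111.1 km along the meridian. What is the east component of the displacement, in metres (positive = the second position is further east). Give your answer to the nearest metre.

ΔE = 489 m

Δφ = 0.9157° − 0.9199° = -0.0042°; Δλ = -79.5407° − -79.5451° = +0.0044°.
ΔN = Δφ × 111100 = -466.6 m; ΔE = Δλ × 111100 × cos(0.9199°) = +0.0044 × 111100 × 0.999871 = 488.8 m.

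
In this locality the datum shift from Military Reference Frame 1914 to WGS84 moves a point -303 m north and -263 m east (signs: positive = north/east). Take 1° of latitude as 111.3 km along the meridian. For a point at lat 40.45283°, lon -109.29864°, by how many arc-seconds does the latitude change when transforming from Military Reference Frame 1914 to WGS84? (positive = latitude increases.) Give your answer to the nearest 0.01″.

1° of latitude = 111.3 km, so Δφ = -303.0 / 111300 = -0.0027224° = -9.801″.

Δφ = -9.80″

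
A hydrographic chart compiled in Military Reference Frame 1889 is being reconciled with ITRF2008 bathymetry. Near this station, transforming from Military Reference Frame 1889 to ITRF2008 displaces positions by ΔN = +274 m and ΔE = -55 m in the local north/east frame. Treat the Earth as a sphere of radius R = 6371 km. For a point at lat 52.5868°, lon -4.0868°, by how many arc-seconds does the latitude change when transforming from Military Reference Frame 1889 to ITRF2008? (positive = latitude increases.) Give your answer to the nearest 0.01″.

On a sphere of radius R, 1 rad of latitude = R, so Δφ = ΔN / R = 274.0 / 6371000 = 4.3007e-05 rad = 8.871″.

Δφ = 8.87″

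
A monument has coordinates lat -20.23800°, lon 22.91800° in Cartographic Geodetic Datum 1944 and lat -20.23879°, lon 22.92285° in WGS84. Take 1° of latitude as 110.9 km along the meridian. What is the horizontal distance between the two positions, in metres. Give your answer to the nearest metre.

Δφ = -20.23879° − -20.23800° = -0.00079°; Δλ = 22.92285° − 22.91800° = +0.00485°.
ΔN = Δφ × 110900 = -87.6 m; ΔE = Δλ × 110900 × cos(-20.23800°) = +0.00485 × 110900 × 0.938264 = 504.7 m.
Distance = √(ΔE² + ΔN²) = √(504.7² + (-87.6)²) = 512.2 m.

512 m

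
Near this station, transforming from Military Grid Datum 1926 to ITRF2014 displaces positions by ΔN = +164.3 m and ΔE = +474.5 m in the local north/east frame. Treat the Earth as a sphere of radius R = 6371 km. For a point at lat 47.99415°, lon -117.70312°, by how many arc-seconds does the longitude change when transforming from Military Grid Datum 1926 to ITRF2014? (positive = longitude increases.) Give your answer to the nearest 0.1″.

At latitude 47.99415°, cos φ = 0.669206.
One radian of longitude at latitude φ spans R cos φ, so Δλ = ΔE / (R cos φ) = 474.5 / (6371000 × 0.669206) = 1.1129e-04 rad = 22.956″.

Δλ = 23.0″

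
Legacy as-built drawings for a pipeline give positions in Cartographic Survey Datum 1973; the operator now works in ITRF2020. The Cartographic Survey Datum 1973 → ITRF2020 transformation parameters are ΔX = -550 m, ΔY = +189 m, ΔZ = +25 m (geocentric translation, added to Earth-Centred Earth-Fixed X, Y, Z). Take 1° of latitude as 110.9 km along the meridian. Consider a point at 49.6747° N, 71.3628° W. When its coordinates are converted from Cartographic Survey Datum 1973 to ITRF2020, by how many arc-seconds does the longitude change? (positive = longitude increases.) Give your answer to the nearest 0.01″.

sin φ = 0.762383, cos φ = 0.647126, sin λ = -0.947561, cos λ = 0.319575.
East component: ΔE = −sin λ·ΔX + cos λ·ΔY = −(-0.947561)(-550) + (0.319575)(189) = -460.76 m.
1° of latitude spans 110900 m; at latitude φ, 1° of longitude spans that × cos φ = 71766.3 m, so Δλ = -460.76 / 71766.3 × 3600 = -23.113″.

Δλ = -23.11″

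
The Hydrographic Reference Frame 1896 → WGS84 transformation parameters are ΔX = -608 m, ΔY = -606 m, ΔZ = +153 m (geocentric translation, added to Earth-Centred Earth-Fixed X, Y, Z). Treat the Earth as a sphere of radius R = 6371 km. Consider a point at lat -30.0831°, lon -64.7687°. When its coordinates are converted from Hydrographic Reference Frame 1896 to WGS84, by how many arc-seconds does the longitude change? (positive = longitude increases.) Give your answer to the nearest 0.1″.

sin φ = -0.501256, cos φ = 0.865299, sin λ = -0.904594, cos λ = 0.426274.
East component: ΔE = −sin λ·ΔX + cos λ·ΔY = −(-0.904594)(-608) + (0.426274)(-606) = -808.32 m.
1° of latitude spans πR/180 = 111195 m; at latitude φ, 1° of longitude spans that × cos φ = 96216.9 m, so Δλ = -808.32 / 96216.9 × 3600 = -30.243″.

Δλ = -30.2″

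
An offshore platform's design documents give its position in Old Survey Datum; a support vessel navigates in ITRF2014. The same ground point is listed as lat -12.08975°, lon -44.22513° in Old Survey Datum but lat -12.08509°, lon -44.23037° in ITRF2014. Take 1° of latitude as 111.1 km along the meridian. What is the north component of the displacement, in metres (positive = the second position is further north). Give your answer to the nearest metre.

ΔN = 518 m

Δφ = -12.08509° − -12.08975° = +0.00466°; Δλ = -44.23037° − -44.22513° = -0.00524°.
ΔN = Δφ × 111100 = 517.7 m; ΔE = Δλ × 111100 × cos(-12.08975°) = -0.00524 × 111100 × 0.977821 = -569.3 m.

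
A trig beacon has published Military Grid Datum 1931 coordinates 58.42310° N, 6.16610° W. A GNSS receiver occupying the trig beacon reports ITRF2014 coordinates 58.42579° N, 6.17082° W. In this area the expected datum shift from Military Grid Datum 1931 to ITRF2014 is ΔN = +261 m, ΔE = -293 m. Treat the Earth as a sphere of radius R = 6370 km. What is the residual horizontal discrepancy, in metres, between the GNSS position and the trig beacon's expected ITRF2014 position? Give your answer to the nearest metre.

42 m

Observed coordinate differences: Δφ = +0.00269°, Δλ = -0.00472°.
Converting to metres (1° lat = 111177 m, cos φ = 0.523642): observed ΔN = 299.1 m, observed ΔE = -274.8 m.
Subtracting the expected shift leaves a residual of 299.1 − (261) = 38.1 m north and -274.8 − (-293) = 18.2 m east.
Residual distance = √(38.1² + 18.2²) = 42.2 m.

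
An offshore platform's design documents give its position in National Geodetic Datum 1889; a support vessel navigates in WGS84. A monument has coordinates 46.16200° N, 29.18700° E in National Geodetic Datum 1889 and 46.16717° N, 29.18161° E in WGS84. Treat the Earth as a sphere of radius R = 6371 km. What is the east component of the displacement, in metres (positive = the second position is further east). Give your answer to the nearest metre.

ΔE = -415 m

Δφ = 46.16717° − 46.16200° = +0.00517°; Δλ = 29.18161° − 29.18700° = -0.00539°.
1° along a meridian = πR/180 = 111195 m.
ΔN = Δφ × 111195 = 574.9 m; ΔE = Δλ × 111195 × cos(46.16200°) = -0.00539 × 111195 × 0.692622 = -415.1 m.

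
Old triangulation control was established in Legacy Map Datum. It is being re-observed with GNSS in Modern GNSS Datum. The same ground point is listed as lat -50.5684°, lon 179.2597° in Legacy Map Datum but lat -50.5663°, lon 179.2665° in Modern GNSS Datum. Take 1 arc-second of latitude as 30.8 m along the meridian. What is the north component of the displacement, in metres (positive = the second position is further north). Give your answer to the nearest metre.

Δφ = -50.5663° − -50.5684° = +0.0021°; Δλ = 179.2665° − 179.2597° = +0.0068°.
1° of latitude = 3600 × 30.80 = 110880 m.
ΔN = Δφ × 110880 = 232.8 m; ΔE = Δλ × 110880 × cos(-50.5684°) = +0.0068 × 110880 × 0.635157 = 478.9 m.

ΔN = 233 m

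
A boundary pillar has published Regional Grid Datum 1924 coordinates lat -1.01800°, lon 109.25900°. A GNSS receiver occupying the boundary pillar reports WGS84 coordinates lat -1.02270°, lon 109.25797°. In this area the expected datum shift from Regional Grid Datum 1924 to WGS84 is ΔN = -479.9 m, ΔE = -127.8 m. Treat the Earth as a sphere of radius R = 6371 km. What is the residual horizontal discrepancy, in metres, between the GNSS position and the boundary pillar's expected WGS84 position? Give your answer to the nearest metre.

45 m

Observed coordinate differences: Δφ = -0.00470°, Δλ = -0.00103°.
Converting to metres (1° lat = 111195 m, cos φ = 0.999842): observed ΔN = -522.6 m, observed ΔE = -114.5 m.
Subtracting the expected shift leaves a residual of -522.6 − (-479.9) = -42.7 m north and -114.5 − (-127.8) = 13.3 m east.
Residual distance = √((-42.7)² + 13.3²) = 44.7 m.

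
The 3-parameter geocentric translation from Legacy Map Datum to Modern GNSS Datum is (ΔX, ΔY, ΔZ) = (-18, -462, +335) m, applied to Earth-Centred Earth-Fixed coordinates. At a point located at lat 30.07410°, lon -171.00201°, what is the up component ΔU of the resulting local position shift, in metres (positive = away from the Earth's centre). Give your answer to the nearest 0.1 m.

ΔU = 245.8 m

At φ = 30.07410°, λ = -171.00201°: sin φ = 0.501120, cos φ = 0.865378, sin λ = -0.156400, cos λ = -0.987694.
ΔU = cos φ cos λ·ΔX + cos φ sin λ·ΔY + sin φ·ΔZ = (0.865378)(-0.987694)(-18) + (0.865378)(-0.156400)(-462) + (0.501120)(335) = 245.79 m.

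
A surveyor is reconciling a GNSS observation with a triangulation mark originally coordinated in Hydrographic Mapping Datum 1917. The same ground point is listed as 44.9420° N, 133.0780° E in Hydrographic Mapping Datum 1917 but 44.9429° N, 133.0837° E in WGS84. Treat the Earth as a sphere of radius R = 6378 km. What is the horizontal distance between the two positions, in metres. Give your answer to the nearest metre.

460 m

Δφ = 44.9429° − 44.9420° = +0.0009°; Δλ = 133.0837° − 133.0780° = +0.0057°.
1° along a meridian = πR/180 = 111317 m.
ΔN = Δφ × 111317 = 100.2 m; ΔE = Δλ × 111317 × cos(44.9420°) = +0.0057 × 111317 × 0.707822 = 449.1 m.
Distance = √(ΔE² + ΔN²) = √(449.1² + 100.2²) = 460.2 m.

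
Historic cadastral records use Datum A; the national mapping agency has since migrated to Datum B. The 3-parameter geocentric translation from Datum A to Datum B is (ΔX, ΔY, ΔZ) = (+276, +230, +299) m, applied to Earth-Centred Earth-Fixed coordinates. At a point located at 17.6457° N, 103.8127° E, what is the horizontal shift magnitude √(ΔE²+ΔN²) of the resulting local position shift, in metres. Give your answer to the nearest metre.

401 m

At φ = 17.6457°, λ = 103.8127°: sin φ = 0.303130, cos φ = 0.952949, sin λ = 0.971081, cos λ = -0.238749.
ΔE = −sin λ·ΔX + cos λ·ΔY = −(0.971081)·(276) + (-0.238749)·(230) = -322.93 m.
ΔN = −sin φ cos λ·ΔX − sin φ sin λ·ΔY + cos φ·ΔZ = −(0.303130)(-0.238749)(276) − (0.303130)(0.971081)(230) + (0.952949)(299) = 237.20 m.
Horizontal magnitude = √(ΔE² + ΔN²) = √((-322.93)² + 237.20²) = 400.69 m.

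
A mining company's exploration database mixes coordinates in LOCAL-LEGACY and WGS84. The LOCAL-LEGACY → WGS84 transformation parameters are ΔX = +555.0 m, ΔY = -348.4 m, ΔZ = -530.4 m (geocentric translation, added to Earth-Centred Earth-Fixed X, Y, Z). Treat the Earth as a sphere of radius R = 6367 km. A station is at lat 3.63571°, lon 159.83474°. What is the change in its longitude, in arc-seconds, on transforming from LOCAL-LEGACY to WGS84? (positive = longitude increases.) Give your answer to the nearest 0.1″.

sin φ = 0.063413, cos φ = 0.997987, sin λ = 0.344729, cos λ = -0.938702.
East component: ΔE = −sin λ·ΔX + cos λ·ΔY = −(0.344729)(555.0) + (-0.938702)(-348.4) = 135.72 m.
1° of latitude spans πR/180 = 111125 m; at latitude φ, 1° of longitude spans that × cos φ = 110901.5 m, so Δλ = 135.72 / 110901.5 × 3600 = 4.406″.

Δλ = 4.4″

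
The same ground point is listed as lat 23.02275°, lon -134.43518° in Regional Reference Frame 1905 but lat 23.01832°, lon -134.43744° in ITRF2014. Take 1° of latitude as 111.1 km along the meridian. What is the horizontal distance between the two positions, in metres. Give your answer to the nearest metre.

544 m

Δφ = 23.01832° − 23.02275° = -0.00443°; Δλ = -134.43744° − -134.43518° = -0.00226°.
ΔN = Δφ × 111100 = -492.2 m; ΔE = Δλ × 111100 × cos(23.02275°) = -0.00226 × 111100 × 0.920350 = -231.1 m.
Distance = √(ΔE² + ΔN²) = √((-231.1)² + (-492.2)²) = 543.7 m.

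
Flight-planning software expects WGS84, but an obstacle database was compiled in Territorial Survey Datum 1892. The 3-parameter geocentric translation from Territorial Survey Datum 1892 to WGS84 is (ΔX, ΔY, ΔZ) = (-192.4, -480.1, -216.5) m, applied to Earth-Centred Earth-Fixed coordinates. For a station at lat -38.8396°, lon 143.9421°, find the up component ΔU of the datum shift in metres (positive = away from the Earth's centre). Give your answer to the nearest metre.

ΔU = 37 m

The local up (radial) axis is (cos φ cos λ, cos φ sin λ, sin φ), giving ΔU = 121.151 − 220.109 + 135.776 = 36.82 m.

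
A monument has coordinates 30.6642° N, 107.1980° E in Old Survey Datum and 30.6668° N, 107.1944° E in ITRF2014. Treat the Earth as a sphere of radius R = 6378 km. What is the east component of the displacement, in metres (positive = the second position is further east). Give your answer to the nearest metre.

ΔE = -345 m

Δφ = 30.6668° − 30.6642° = +0.0026°; Δλ = 107.1944° − 107.1980° = -0.0036°.
1° along a meridian = πR/180 = 111317 m.
ΔN = Δφ × 111317 = 289.4 m; ΔE = Δλ × 111317 × cos(30.6642°) = -0.0036 × 111317 × 0.860171 = -344.7 m.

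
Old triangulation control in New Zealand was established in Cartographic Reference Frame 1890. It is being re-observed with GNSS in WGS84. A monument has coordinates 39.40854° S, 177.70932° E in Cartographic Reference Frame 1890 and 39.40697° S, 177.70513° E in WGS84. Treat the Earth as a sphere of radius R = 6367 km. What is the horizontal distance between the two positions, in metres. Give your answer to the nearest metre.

Δφ = -39.40697° − -39.40854° = +0.00157°; Δλ = 177.70513° − 177.70932° = -0.00419°.
1° along a meridian = πR/180 = 111125 m.
ΔN = Δφ × 111125 = 174.5 m; ΔE = Δλ × 111125 × cos(-39.40854°) = -0.00419 × 111125 × 0.772639 = -359.8 m.
Distance = √(ΔE² + ΔN²) = √((-359.8)² + 174.5²) = 399.8 m.

400 m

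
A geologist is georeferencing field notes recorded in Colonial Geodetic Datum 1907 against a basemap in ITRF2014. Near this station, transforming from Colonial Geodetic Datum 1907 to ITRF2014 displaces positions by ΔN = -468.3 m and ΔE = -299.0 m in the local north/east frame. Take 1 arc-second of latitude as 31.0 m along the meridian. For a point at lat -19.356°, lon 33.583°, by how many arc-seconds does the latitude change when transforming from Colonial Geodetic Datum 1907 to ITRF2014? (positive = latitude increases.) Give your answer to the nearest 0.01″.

1″ of latitude = 31.00 m, so Δφ = -468.3 / 31.00 = -15.106″.

Δφ = -15.11″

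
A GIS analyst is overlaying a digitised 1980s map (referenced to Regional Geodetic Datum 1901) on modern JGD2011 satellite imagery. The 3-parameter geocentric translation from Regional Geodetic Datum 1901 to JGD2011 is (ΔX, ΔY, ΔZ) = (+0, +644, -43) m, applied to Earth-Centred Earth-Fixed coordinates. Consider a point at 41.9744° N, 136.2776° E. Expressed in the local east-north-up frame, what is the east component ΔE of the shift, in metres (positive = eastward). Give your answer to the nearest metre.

At φ = 41.9744°, λ = 136.2776°: sin φ = 0.668798, cos φ = 0.743444, sin λ = 0.691165, cos λ = -0.722697.
ΔE = −sin λ·ΔX + cos λ·ΔY = −(0.691165)·(0) + (-0.722697)·(644) = -465.42 m.

ΔE = -465 m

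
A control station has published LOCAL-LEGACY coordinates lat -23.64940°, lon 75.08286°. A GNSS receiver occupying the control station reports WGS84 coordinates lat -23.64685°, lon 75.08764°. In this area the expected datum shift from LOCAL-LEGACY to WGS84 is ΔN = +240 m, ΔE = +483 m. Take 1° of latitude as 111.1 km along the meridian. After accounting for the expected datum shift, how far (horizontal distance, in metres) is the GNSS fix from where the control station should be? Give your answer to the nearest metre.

43 m

Observed coordinate differences: Δφ = +0.00255°, Δλ = +0.00478°.
Converting to metres (1° lat = 111100 m, cos φ = 0.916017): observed ΔN = 283.3 m, observed ΔE = 486.5 m.
Subtracting the expected shift leaves a residual of 283.3 − (240) = 43.3 m north and 486.5 − (483) = 3.5 m east.
Residual distance = √(43.3² + 3.5²) = 43.4 m.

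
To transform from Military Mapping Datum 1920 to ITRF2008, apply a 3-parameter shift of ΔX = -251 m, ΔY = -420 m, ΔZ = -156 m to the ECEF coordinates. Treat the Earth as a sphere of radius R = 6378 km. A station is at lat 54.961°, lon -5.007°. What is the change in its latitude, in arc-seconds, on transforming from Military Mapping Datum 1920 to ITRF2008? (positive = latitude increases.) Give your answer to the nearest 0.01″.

sin φ = 0.818761, cos φ = 0.574134, sin λ = -0.087277, cos λ = 0.996184.
North component: ΔN = −sin φ cos λ·ΔX − sin φ sin λ·ΔY + cos φ·ΔZ = −(0.818761)(0.996184)(-251) − (0.818761)(-0.087277)(-420) + (0.574134)(-156) = 85.15 m.
1° of latitude spans πR/180 = 111317 m, so Δφ = 85.15 / 111317 × 3600 = 2.754″.

Δφ = 2.75″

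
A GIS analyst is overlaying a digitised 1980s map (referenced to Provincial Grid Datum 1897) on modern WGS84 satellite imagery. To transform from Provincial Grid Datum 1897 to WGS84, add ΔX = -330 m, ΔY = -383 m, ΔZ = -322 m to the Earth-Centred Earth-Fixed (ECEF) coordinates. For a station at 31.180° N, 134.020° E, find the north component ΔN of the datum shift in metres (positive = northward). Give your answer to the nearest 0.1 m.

ΔN = -251.6 m

At φ = 31.180°, λ = 134.020°: sin φ = 0.517728, cos φ = 0.855545, sin λ = 0.719097, cos λ = -0.694909.
ΔN = −sin φ cos λ·ΔX − sin φ sin λ·ΔY + cos φ·ΔZ = −(0.517728)(-0.694909)(-330) − (0.517728)(0.719097)(-383) + (0.855545)(-322) = -251.62 m.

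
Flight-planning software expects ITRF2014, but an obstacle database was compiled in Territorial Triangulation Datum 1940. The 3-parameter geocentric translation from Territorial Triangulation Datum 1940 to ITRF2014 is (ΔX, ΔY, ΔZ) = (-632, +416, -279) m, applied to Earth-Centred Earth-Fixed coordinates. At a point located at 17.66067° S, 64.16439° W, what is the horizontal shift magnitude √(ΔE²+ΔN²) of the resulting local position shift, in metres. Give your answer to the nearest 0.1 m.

603.8 m

The local east axis at (φ, λ) is (−sin λ, cos λ, 0), so ΔE = −sin(-64.16439°)·(-632) + cos(-64.16439°)·416 = -387.54 m.
The local north axis is (−sin φ cos λ, −sin φ sin λ, cos φ), giving ΔN = -83.557 − 113.591 − 265.851 = -463.00 m.
Horizontal magnitude = √(ΔE² + ΔN²) = √((-387.54)² + (-463.00)²) = 603.78 m.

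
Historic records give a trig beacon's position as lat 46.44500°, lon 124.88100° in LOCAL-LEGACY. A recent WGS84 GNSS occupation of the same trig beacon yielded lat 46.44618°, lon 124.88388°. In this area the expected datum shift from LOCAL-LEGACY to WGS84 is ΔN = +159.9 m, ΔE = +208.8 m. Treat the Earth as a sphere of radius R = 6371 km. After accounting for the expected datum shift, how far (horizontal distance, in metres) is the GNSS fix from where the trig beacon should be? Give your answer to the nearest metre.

31 m

Observed coordinate differences: Δφ = +0.00118°, Δλ = +0.00288°.
Converting to metres (1° lat = 111195 m, cos φ = 0.689051): observed ΔN = 131.2 m, observed ΔE = 220.7 m.
Subtracting the expected shift leaves a residual of 131.2 − (159.9) = -28.7 m north and 220.7 − (208.8) = 11.9 m east.
Residual distance = √((-28.7)² + 11.9²) = 31.0 m.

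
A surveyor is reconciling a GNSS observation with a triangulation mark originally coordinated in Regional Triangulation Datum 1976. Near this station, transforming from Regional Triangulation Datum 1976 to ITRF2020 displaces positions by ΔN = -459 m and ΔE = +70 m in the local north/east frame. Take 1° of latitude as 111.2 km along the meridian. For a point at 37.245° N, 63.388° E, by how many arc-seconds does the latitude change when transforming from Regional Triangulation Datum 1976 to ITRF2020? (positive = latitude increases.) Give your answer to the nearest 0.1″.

1° of latitude = 111.2 km, so Δφ = -459.0 / 111200 = -0.0041277° = -14.860″.

Δφ = -14.9″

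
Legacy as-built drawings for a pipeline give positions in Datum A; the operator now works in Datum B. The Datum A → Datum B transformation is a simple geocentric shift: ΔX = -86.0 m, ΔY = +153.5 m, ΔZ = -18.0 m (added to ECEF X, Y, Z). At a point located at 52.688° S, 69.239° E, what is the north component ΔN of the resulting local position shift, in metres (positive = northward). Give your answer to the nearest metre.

ΔN = 79 m

At φ = -52.688°, λ = 69.239°: sin φ = -0.795347, cos φ = 0.606155, sin λ = 0.935067, cos λ = 0.354471.
ΔN = −sin φ cos λ·ΔX − sin φ sin λ·ΔY + cos φ·ΔZ = −(-0.795347)(0.354471)(-86.0) − (-0.795347)(0.935067)(153.5) + (0.606155)(-18.0) = 79.00 m.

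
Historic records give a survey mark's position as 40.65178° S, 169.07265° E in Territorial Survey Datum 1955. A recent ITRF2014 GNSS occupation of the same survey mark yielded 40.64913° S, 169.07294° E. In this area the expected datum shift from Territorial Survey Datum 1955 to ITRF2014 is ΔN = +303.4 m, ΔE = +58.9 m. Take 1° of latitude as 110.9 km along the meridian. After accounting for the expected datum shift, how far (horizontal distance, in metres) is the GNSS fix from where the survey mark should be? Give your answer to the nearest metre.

Observed coordinate differences: Δφ = +0.00265°, Δλ = +0.00029°.
Converting to metres (1° lat = 110900 m, cos φ = 0.758683): observed ΔN = 293.9 m, observed ΔE = 24.4 m.
Subtracting the expected shift leaves a residual of 293.9 − (303.4) = -9.5 m north and 24.4 − (58.9) = -34.5 m east.
Residual distance = √((-9.5)² + (-34.5)²) = 35.8 m.

36 m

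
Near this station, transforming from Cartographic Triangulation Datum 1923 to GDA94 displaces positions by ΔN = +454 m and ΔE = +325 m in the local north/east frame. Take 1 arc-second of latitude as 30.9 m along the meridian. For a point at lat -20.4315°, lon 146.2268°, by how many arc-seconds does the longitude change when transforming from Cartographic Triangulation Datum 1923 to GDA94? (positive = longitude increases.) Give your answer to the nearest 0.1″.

Δλ = 11.2″

At latitude -20.4315°, cos φ = 0.937090.
1″ of longitude at this latitude = 30.90 × cos φ = 28.9561 m, so Δλ = 325.0 / 28.9561 = 11.224″.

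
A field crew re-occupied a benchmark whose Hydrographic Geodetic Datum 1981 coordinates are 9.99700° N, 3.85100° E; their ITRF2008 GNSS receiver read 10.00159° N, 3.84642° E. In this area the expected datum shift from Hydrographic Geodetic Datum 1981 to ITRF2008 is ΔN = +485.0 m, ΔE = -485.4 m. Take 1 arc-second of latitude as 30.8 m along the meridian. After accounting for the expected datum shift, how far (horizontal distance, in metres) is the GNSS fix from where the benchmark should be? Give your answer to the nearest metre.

28 m

Observed coordinate differences: Δφ = +0.00459°, Δλ = -0.00458°.
Converting to metres (1° lat = 110880 m, cos φ = 0.984817): observed ΔN = 508.9 m, observed ΔE = -500.1 m.
Subtracting the expected shift leaves a residual of 508.9 − (485.0) = 23.9 m north and -500.1 − (-485.4) = -14.7 m east.
Residual distance = √(23.9² + (-14.7)²) = 28.1 m.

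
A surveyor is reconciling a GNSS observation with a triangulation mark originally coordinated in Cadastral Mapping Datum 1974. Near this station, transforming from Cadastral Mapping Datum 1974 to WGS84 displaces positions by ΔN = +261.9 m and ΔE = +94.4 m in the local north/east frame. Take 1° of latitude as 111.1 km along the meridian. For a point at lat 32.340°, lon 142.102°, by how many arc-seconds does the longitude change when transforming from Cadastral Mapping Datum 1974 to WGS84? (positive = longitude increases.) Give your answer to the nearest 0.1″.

At latitude 32.340°, cos φ = 0.844889.
1° of longitude at this latitude = 111.1 × cos φ = 93.87 km, so Δλ = 94.4 / 93867.1 = 0.0010057° = 3.620″.

Δλ = 3.6″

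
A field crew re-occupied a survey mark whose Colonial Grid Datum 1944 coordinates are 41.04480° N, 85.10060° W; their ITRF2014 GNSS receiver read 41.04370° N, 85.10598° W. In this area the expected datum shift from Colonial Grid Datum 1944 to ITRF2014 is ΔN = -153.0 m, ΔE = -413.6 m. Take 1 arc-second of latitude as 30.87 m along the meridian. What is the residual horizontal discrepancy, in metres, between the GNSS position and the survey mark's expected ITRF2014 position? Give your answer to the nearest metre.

48 m

Observed coordinate differences: Δφ = -0.00110°, Δλ = -0.00538°.
Converting to metres (1° lat = 111132 m, cos φ = 0.754196): observed ΔN = -122.2 m, observed ΔE = -450.9 m.
Subtracting the expected shift leaves a residual of -122.2 − (-153.0) = 30.8 m north and -450.9 − (-413.6) = -37.3 m east.
Residual distance = √(30.8² + (-37.3)²) = 48.4 m.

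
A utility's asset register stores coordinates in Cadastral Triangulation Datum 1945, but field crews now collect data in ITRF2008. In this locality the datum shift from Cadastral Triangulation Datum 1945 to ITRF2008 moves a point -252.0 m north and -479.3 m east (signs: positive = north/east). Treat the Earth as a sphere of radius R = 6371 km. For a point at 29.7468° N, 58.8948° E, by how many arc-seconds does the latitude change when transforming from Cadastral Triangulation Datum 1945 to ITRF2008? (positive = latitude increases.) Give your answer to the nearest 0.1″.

Δφ = -8.2″

On a sphere of radius R, 1 rad of latitude = R, so Δφ = ΔN / R = -252.0 / 6371000 = -3.9554e-05 rad = -8.159″.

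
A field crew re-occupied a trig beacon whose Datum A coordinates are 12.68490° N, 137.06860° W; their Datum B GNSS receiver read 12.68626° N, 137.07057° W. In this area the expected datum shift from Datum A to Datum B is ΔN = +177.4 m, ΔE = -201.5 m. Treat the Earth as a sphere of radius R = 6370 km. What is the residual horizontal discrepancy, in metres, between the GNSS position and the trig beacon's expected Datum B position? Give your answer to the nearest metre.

29 m

Observed coordinate differences: Δφ = +0.00136°, Δλ = -0.00197°.
Converting to metres (1° lat = 111177 m, cos φ = 0.975592): observed ΔN = 151.2 m, observed ΔE = -213.7 m.
Subtracting the expected shift leaves a residual of 151.2 − (177.4) = -26.2 m north and -213.7 − (-201.5) = -12.2 m east.
Residual distance = √((-26.2)² + (-12.2)²) = 28.9 m.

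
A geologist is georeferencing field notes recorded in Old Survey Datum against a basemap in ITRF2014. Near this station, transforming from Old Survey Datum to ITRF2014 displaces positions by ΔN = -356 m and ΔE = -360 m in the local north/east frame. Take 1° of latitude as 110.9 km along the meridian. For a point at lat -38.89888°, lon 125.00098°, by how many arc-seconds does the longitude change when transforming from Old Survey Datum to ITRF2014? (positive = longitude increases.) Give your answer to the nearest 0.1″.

At latitude -38.89888°, cos φ = 0.778255.
1° of longitude at this latitude = 110.9 × cos φ = 86.31 km, so Δλ = -360.0 / 86308.5 = -0.0041711° = -15.016″.

Δλ = -15.0″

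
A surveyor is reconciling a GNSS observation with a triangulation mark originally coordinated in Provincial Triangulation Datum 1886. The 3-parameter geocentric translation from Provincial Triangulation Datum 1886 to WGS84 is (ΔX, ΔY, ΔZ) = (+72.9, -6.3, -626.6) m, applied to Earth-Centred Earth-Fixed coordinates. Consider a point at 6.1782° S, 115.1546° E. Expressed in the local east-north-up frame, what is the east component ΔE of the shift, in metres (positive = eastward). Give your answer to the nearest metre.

The local east axis at (φ, λ) is (−sin λ, cos λ, 0), so ΔE = −sin(115.1546°)·72.9 + cos(115.1546°)·(-6.3) = -63.31 m.

ΔE = -63 m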